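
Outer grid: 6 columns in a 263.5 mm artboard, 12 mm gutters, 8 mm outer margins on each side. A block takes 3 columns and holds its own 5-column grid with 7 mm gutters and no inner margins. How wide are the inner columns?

17.95 mm

Subtract both margins: 263.5 − 2·8 = 247.5 mm.
6 columns + 5 gutters: 6c + 5·12 = 247.5.
6c = 247.5 − 60 = 187.5, so c = 31.25 mm.
3-column span = 3·31.25 + 2·12 = 117.75 mm.
117.75 − 4·7 = 89.75; ÷5 gives d = 17.95 mm.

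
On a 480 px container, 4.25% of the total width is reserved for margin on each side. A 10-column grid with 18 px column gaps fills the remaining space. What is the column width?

Each margin = 4.25% of 480 = 20.4 px; content = 480 − 2·20.4 = 439.2 px.
Subtracting 9 column gaps of 18 leaves 277.2 for 10 columns, so c = 27.72 px.

27.72 px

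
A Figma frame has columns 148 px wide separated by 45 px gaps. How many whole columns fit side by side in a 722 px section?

k columns need k·148 + (k−1)·45 = k·193 − 45.
k·193 − 45 ≤ 722 → k ≤ 767 / 193 ≈ 3.97, so k = 3.

3 columns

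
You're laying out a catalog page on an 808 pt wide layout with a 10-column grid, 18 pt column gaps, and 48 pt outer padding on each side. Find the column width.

55 pt

Content width = 808 − 2·48 = 712 pt.
10 columns + 9 column gaps: 10c + 9·18 = 712.
10c = 712 − 162 = 550, so c = 55 pt.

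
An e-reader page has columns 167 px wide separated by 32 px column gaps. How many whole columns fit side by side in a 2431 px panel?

12 columns

12 columns: 12·167 + 11·32 = 2356 px ≤ 2431.
13 columns: 2555 px > 2431. So 12.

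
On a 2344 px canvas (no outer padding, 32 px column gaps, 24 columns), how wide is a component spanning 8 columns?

760 px

24c + 23·32 = 2344 → 24c = 1608 → c = 67 px.
8 columns plus 7 column gaps: 536 + 224 = 760 px.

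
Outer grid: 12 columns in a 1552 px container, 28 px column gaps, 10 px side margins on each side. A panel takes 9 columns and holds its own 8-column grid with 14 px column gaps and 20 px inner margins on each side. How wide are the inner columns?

125.5 px

Inside the margins: 1552 − 20 = 1532 px.
1532 − 11·28 = 1224; ÷12 gives c = 102 px.
9-column span = 9·102 + 8·28 = 1142 px.
Inner content = 1142 − 2·20 = 1102 px.
8 columns + 7 column gaps: 8d + 7·14 = 1102.
8d = 1102 − 98 = 1004, so d = 125.5 px.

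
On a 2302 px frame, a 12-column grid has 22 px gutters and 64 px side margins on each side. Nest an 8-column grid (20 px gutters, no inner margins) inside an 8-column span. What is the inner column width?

162.75 px

Take off 128 px of margins, leaving 2174 px.
12 columns + 11 gutters: 12c + 11·22 = 2174.
12c = 2174 − 242 = 1932, so c = 161 px.
8-column span = 8·161 + 7·22 = 1442 px.
8 columns + 7 gutters: 8d + 7·20 = 1442.
8d = 1442 − 140 = 1302, so d = 162.75 px.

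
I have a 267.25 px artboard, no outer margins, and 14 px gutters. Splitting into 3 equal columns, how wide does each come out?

79.75 px

267.25 − 2·14 = 239.25; ÷3 gives c = 79.75 px.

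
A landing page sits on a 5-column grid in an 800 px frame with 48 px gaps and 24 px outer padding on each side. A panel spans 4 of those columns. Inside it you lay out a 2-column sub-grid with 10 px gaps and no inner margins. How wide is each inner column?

291 px

Inside the margins: 800 − 48 = 752 px.
5 columns + 4 gaps: 5c + 4·48 = 752.
5c = 752 − 192 = 560, so c = 112 px.
Span of 4: 4·112 + 3·48 = 448 + 144 = 592 px.
Subtracting 1 gap of 10 leaves 582 for 2 columns, so d = 291 px.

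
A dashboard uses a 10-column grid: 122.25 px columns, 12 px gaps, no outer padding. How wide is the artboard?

1330.5 px

Total width: 10·122.25 + 9·12 = 1330.5 px.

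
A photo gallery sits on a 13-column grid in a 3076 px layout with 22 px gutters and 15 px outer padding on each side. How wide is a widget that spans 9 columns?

2102 px

Content width = 3076 − 2·15 = 3046 px.
13c + 12·22 = 3046 → 13c = 2782 → c = 214 px.
Span of 9: 9·214 + 8·22 = 1926 + 176 = 2102 px.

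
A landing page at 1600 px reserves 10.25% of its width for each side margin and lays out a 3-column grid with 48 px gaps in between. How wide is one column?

Each margin = 10.25% of 1600 = 164 px; content = 1600 − 2·164 = 1272 px.
1272 − 2·48 = 1176; ÷3 gives c = 392 px.

392 px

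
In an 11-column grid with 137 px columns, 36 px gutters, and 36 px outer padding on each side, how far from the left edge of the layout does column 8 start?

Each column+gutter stride is 173 px; 7 of them past the 36 px margin is 36 + 1211 = 1247 px.

1247 px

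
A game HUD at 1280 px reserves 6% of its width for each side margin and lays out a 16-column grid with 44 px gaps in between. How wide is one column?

29.15 px

Margins: 6% × 1280 = 76.8 px each, so content = 1280 − 153.6 = 1126.4 px.
16 columns + 15 gaps: 16c + 15·44 = 1126.4.
16c = 1126.4 − 660 = 466.4, so c = 29.15 px.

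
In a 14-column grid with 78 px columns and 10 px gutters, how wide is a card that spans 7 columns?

7-column span = 7·78 + 6·10 = 606 px.

606 px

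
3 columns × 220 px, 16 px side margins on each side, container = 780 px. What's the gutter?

44 px

Subtract both margins: 780 − 2·16 = 748 px.
3·220 + 2g = 748 → 2g = 88 → g = 44 px.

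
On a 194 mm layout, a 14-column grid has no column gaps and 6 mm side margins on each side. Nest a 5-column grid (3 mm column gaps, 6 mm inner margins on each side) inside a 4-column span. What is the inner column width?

5.6 mm

Inside the margins: 194 − 12 = 182 mm.
182 / 14 = 13 mm per column.
With no column gaps, 4 columns span 4·13 = 52 mm.
Inner content = 52 − 2·6 = 40 mm.
Subtracting 4 column gaps of 3 leaves 28 for 5 columns, so d = 5.6 mm.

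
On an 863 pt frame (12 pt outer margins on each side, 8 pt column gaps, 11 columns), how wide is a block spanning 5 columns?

377 pt

Subtract both margins: 863 − 2·12 = 839 pt.
Subtracting 10 column gaps of 8 leaves 759 for 11 columns, so c = 69 pt.
5 columns plus 4 column gaps: 345 + 32 = 377 pt.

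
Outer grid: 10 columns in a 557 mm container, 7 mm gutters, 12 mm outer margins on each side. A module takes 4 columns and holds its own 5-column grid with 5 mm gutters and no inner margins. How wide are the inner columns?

Inside the margins: 557 − 24 = 533 mm.
10c + 9·7 = 533 → 10c = 470 → c = 47 mm.
Span of 4: 4·47 + 3·7 = 188 + 21 = 209 mm.
Subtracting 4 gutters of 5 leaves 189 for 5 columns, so d = 37.8 mm.

37.8 mm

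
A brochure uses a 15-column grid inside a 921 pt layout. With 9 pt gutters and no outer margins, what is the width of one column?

Subtracting 14 gutters of 9 leaves 795 for 15 columns, so c = 53 pt.

53 pt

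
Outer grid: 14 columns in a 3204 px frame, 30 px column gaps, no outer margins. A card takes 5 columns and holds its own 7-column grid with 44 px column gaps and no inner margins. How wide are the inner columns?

3204 − 13·30 = 2814; ÷14 gives c = 201 px.
Span of 5: 5·201 + 4·30 = 1005 + 120 = 1125 px.
7d + 6·44 = 1125 → 7d = 861 → d = 123 px.

123 px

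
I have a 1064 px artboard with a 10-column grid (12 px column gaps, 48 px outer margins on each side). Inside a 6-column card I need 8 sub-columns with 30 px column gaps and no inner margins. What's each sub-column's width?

Inside the margins: 1064 − 96 = 968 px.
10 columns + 9 column gaps: 10c + 9·12 = 968.
10c = 968 − 108 = 860, so c = 86 px.
Span of 6: 6·86 + 5·12 = 516 + 60 = 576 px.
8 columns + 7 column gaps: 8d + 7·30 = 576.
8d = 576 − 210 = 366, so d = 45.75 px.

45.75 px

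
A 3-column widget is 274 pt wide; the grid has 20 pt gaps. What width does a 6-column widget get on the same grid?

568 pt

274 − 2·20 = 234; ÷3 gives c = 78 pt.
Span of 6: 6·78 + 5·20 = 468 + 100 = 568 pt.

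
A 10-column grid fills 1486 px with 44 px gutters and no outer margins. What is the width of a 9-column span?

1333 px

10c + 9·44 = 1486 → 10c = 1090 → c = 109 px.
9 columns plus 8 gutters: 981 + 352 = 1333 px.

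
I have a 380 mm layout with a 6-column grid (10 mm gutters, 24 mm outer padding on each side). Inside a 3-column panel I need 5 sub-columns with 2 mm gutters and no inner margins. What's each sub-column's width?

30.6 mm

Take off 48 mm of margins, leaving 332 mm.
332 − 5·10 = 282; ÷6 gives c = 47 mm.
3-column span = 3·47 + 2·10 = 161 mm.
5d + 4·2 = 161 → 5d = 153 → d = 30.6 mm.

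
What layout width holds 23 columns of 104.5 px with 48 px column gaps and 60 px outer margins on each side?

3579.5 px

Layout = 2·60 + 23·104.5 + 22·48 = 120 + 2403.5 + 1056 = 3579.5 px.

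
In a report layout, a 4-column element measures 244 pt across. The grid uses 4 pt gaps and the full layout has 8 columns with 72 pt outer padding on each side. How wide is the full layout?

4 columns + 3 gaps: 4c + 3·4 = 244.
4c = 244 − 12 = 232, so c = 58 pt.
Total width: 2·72 + 8·58 + 7·4 = 636 pt.

636 pt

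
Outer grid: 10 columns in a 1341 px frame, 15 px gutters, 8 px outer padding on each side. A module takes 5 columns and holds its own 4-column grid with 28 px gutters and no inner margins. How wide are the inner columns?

142.75 px

Outer content = 1341 − 2·8 = 1325 px.
10 columns + 9 gutters: 10c + 9·15 = 1325.
10c = 1325 − 135 = 1190, so c = 119 px.
5 columns plus 4 gutters: 595 + 60 = 655 px.
4 columns + 3 gutters: 4d + 3·28 = 655.
4d = 655 − 84 = 571, so d = 142.75 px.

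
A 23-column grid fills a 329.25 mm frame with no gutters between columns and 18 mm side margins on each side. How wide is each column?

12.75 mm

Take off 36 mm of margins, leaving 293.25 mm.
With no gutters, each column is 293.25/23 = 12.75 mm.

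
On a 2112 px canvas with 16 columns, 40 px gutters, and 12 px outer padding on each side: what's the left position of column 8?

Inside the margins: 2112 − 24 = 2088 px.
16c + 15·40 = 2088 → 16c = 1488 → c = 93 px.
Before column 8: the margin + 7 columns + 7 gutters.
Offset = 12 + 7·(93 + 40) = 12 + 931 = 943 px.

943 px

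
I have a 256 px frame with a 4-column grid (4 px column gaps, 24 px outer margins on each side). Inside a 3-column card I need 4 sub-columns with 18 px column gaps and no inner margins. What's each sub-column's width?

25.25 px

Inside the margins: 256 − 48 = 208 px.
Subtracting 3 column gaps of 4 leaves 196 for 4 columns, so c = 49 px.
3 columns plus 2 column gaps: 147 + 8 = 155 px.
Subtracting 3 column gaps of 18 leaves 101 for 4 columns, so d = 25.25 px.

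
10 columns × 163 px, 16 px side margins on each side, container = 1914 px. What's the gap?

Take off 32 px of margins, leaving 1882 px.
10 columns take 10·163 = 1630 px; remaining 252 splits into 9 gaps.
g = 252 / 9 = 28 px.

28 px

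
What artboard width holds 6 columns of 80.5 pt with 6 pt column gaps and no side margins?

Artboard = 6·80.5 + 5·6 = 483 + 30 = 513 pt.

513 pt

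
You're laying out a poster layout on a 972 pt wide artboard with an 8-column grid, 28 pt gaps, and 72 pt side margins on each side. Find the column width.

Subtract both margins: 972 − 2·72 = 828 pt.
8c + 7·28 = 828 → 8c = 632 → c = 79 pt.

79 pt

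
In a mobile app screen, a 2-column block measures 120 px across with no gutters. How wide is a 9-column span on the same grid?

120 / 2 = 60 px per column.
With no gutters, 9 columns span 9·60 = 540 px.

540 px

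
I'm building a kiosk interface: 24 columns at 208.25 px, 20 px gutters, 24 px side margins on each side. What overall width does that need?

5506 px

Layout = 2·24 + 24·208.25 + 23·20 = 48 + 4998 + 460 = 5506 px.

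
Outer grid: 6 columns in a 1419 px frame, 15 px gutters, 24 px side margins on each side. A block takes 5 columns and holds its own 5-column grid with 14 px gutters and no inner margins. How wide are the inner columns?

Outer content = 1419 − 2·24 = 1371 px.
1371 − 5·15 = 1296; ÷6 gives c = 216 px.
5-column span = 5·216 + 4·15 = 1140 px.
5d + 4·14 = 1140 → 5d = 1084 → d = 216.8 px.

216.8 px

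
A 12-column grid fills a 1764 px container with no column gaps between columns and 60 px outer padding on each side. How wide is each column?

Take off 120 px of margins, leaving 1644 px.
1644 / 12 = 137 px per column.

137 px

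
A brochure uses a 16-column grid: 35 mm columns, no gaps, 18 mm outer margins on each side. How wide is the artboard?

596 mm

Artboard = 2·18 + 16·35 = 36 + 560 = 596 mm.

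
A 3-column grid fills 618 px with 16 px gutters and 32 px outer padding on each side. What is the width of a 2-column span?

364 px

Subtract both margins: 618 − 2·32 = 554 px.
3c + 2·16 = 554 → 3c = 522 → c = 174 px.
2 columns plus 1 gutter: 348 + 16 = 364 px.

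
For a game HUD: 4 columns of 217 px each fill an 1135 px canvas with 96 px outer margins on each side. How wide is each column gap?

Inside the margins: 1135 − 192 = 943 px.
4·217 + 3g = 943 → 3g = 75 → g = 25 px.

25 px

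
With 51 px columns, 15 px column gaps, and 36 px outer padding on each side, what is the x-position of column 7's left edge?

432 px

Before column 7: the margin + 6 columns + 6 column gaps.
Offset = 36 + 6·(51 + 15) = 36 + 396 = 432 px.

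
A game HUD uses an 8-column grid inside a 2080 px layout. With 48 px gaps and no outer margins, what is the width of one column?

218 px

8c + 7·48 = 2080 → 8c = 1744 → c = 218 px.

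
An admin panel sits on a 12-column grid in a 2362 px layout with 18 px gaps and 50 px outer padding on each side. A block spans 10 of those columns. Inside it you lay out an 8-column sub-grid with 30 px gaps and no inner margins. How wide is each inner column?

209 px

Take off 100 px of margins, leaving 2262 px.
2262 − 11·18 = 2064; ÷12 gives c = 172 px.
10 columns plus 9 gaps: 1720 + 162 = 1882 px.
8 columns + 7 gaps: 8d + 7·30 = 1882.
8d = 1882 − 210 = 1672, so d = 209 px.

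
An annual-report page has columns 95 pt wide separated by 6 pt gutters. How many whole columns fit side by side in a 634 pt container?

k columns need k·95 + (k−1)·6 = k·101 − 6.
k·101 − 6 ≤ 634 → k ≤ 640 / 101 ≈ 6.34, so k = 6.

6 columns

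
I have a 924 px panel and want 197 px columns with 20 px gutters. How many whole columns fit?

4 columns

4 columns: 4·197 + 3·20 = 848 px ≤ 924.
5 columns: 1065 px > 924. So 4.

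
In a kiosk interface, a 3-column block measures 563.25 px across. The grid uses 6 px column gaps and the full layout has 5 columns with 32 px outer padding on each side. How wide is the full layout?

3c + 2·6 = 563.25 → 3c = 551.25 → c = 183.75 px.
Layout = 2·32 + 5·183.75 + 4·6 = 64 + 918.75 + 24 = 1006.75 px.

1006.75 px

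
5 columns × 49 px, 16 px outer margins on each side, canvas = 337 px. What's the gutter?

Take off 32 px of margins, leaving 305 px.
5 columns take 5·49 = 245 px; remaining 60 splits into 4 gutters.
g = 60 / 4 = 15 px.

15 px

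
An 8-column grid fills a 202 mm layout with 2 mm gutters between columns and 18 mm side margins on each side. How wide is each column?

Content width = 202 − 2·18 = 166 mm.
Subtracting 7 gutters of 2 leaves 152 for 8 columns, so c = 19 mm.

19 mm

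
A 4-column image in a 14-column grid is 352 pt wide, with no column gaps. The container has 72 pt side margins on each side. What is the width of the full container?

1376 pt

4c = 352 → c = 88 pt.
Total width: 2·72 + 14·88 = 1376 pt.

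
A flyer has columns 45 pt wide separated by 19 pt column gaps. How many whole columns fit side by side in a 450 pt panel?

7 columns

k columns need k·45 + (k−1)·19 = k·64 − 19.
k·64 − 19 ≤ 450 → k ≤ 469 / 64 ≈ 7.33, so k = 7.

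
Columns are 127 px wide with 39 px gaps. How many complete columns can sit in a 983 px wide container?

6 columns

k columns need k·127 + (k−1)·39 = k·166 − 39.
k·166 − 39 ≤ 983 → k ≤ 1022 / 166 ≈ 6.16, so k = 6.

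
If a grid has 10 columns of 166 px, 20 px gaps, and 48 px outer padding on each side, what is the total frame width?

Frame = 2·48 + 10·166 + 9·20 = 96 + 1660 + 180 = 1936 px.

1936 px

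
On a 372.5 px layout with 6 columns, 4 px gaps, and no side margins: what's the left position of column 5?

6 columns + 5 gaps: 6c + 5·4 = 372.5.
6c = 372.5 − 20 = 352.5, so c = 58.75 px.
Before column 5: 4 columns + 4 gaps.
Offset = 4·(58.75 + 4) = 4·62.75 = 251 px.

251 px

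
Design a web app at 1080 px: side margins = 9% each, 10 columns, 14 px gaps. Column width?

1080 × (1 − 2·9%) = 1080 × 82% = 885.6 px for the columns.
10 columns + 9 gaps: 10c + 9·14 = 885.6.
10c = 885.6 − 126 = 759.6, so c = 75.96 px.

75.96 px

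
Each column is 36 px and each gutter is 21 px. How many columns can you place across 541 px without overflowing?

9 columns: 9·36 + 8·21 = 492 px ≤ 541.
10 columns: 549 px > 541. So 9.

9 columns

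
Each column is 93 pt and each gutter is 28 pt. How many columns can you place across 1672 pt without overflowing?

14 columns

Each extra column adds 93 + 28 = 121 pt.
(1672 + 28) / 121 = 14.05, so 14 columns fit.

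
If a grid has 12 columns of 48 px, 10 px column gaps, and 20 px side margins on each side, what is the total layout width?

Total width: 2·20 + 12·48 + 11·10 = 726 px.

726 px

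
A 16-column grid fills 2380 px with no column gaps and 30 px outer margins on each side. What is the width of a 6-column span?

Take off 60 px of margins, leaving 2320 px.
2320 / 16 = 145 px per column.
With no column gaps, 6 columns span 6·145 = 870 px.

870 px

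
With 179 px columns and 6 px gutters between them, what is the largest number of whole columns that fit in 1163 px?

Each extra column adds 179 + 6 = 185 px.
(1163 + 6) / 185 = 6.32, so 6 columns fit.

6 columns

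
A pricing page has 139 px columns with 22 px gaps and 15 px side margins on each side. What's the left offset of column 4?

498 px

Column 4 starts at margin + 3·(column + gutter) = 15 + 3·161 = 498 px.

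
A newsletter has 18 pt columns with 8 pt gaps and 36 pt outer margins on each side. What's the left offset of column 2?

Each column+gutter stride is 26 pt; 1 of them past the 36 pt margin is 36 + 26 = 62 pt.

62 pt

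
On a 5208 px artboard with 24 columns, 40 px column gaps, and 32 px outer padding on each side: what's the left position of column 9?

Content = 5208 − 2·32 = 5144 px.
24 columns + 23 column gaps: 24c + 23·40 = 5144.
24c = 5144 − 920 = 4224, so c = 176 px.
Column 9 starts at margin + 8·(column + gutter) = 32 + 8·216 = 1760 px.

1760 px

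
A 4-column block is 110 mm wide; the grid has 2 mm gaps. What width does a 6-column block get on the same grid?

4c + 3·2 = 110 → 4c = 104 → c = 26 mm.
6 columns plus 5 gaps: 156 + 10 = 166 mm.

166 mm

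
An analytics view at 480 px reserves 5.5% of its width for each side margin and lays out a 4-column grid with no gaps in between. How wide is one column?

Each margin = 5.5% of 480 = 26.4 px; content = 480 − 2·26.4 = 427.2 px.
427.2 / 4 = 106.8 px per column.

106.8 px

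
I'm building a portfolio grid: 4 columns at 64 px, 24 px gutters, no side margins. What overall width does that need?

Total width: 4·64 + 3·24 = 328 px.

328 px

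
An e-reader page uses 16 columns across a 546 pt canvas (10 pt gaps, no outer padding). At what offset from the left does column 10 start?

312.75 pt

Subtracting 15 gaps of 10 leaves 396 for 16 columns, so c = 24.75 pt.
Each column+gutter stride is 34.75 pt; with no margin, 9 of them is 312.75 pt.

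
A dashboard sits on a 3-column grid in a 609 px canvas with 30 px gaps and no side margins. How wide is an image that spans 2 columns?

3 columns + 2 gaps: 3c + 2·30 = 609.
3c = 609 − 60 = 549, so c = 183 px.
2 columns plus 1 gap: 366 + 30 = 396 px.

396 px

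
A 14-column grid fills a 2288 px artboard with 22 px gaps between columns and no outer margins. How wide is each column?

14c + 13·22 = 2288 → 14c = 2002 → c = 143 px.

143 px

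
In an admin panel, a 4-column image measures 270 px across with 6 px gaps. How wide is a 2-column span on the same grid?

132 px

270 − 3·6 = 252; ÷4 gives c = 63 px.
2-column span = 2·63 + 1·6 = 132 px.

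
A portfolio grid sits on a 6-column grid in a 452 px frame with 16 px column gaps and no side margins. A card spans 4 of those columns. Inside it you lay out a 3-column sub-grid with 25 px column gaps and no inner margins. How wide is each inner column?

82 px

Subtracting 5 column gaps of 16 leaves 372 for 6 columns, so c = 62 px.
4-column span = 4·62 + 3·16 = 296 px.
296 − 2·25 = 246; ÷3 gives d = 82 px.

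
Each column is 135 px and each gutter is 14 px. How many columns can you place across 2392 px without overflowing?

16 columns

Each extra column adds 135 + 14 = 149 px.
(2392 + 14) / 149 = 16.15, so 16 columns fit.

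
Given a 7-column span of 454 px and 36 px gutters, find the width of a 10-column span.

454 − 6·36 = 238; ÷7 gives c = 34 px.
10-column span = 10·34 + 9·36 = 664 px.

664 px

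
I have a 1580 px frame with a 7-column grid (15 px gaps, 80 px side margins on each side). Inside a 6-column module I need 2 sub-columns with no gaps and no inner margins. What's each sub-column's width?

607.5 px

Outer content = 1580 − 2·80 = 1420 px.
Subtracting 6 gaps of 15 leaves 1330 for 7 columns, so c = 190 px.
6 columns plus 5 gaps: 1140 + 75 = 1215 px.
With no gaps, each column is 1215/2 = 607.5 px.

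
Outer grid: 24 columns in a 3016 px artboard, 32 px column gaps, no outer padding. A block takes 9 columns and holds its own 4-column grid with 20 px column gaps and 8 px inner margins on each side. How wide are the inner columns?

258.75 px

24 columns + 23 column gaps: 24c + 23·32 = 3016.
24c = 3016 − 736 = 2280, so c = 95 px.
9 columns plus 8 column gaps: 855 + 256 = 1111 px.
Inner content = 1111 − 2·8 = 1095 px.
4 columns + 3 column gaps: 4d + 3·20 = 1095.
4d = 1095 − 60 = 1035, so d = 258.75 px.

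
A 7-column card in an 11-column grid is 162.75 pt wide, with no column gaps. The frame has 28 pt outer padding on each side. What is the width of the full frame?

311.75 pt

With no column gaps, each column is 162.75/7 = 23.25 pt.
Frame = 2·28 + 11·23.25 = 56 + 255.75 = 311.75 pt.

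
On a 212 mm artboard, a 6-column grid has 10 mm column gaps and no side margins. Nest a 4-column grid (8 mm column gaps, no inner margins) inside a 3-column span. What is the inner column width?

19.25 mm

Subtracting 5 column gaps of 10 leaves 162 for 6 columns, so c = 27 mm.
3 columns plus 2 column gaps: 81 + 20 = 101 mm.
4d + 3·8 = 101 → 4d = 77 → d = 19.25 mm.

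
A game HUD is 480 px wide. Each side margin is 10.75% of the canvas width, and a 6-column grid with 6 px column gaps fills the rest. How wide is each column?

Each margin = 10.75% of 480 = 51.6 px; content = 480 − 2·51.6 = 376.8 px.
6 columns + 5 column gaps: 6c + 5·6 = 376.8.
6c = 376.8 − 30 = 346.8, so c = 57.8 px.

57.8 px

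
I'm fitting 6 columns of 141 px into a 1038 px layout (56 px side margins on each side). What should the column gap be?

Inside the margins: 1038 − 112 = 926 px.
6 columns take 6·141 = 846 px; remaining 80 splits into 5 column gaps.
g = 80 / 5 = 16 px.

16 px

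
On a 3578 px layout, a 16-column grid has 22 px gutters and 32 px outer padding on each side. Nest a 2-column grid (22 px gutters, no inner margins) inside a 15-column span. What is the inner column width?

1635.5 px

Inside the margins: 3578 − 64 = 3514 px.
Subtracting 15 gutters of 22 leaves 3184 for 16 columns, so c = 199 px.
Span of 15: 15·199 + 14·22 = 2985 + 308 = 3293 px.
2 columns + 1 gutter: 2d + 1·22 = 3293.
2d = 3293 − 22 = 3271, so d = 1635.5 px.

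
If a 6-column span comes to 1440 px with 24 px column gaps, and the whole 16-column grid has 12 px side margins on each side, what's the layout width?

Subtracting 5 column gaps of 24 leaves 1320 for 6 columns, so c = 220 px.
Layout = 2·12 + 16·220 + 15·24 = 24 + 3520 + 360 = 3904 px.

3904 px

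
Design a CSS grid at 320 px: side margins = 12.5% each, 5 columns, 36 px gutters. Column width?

19.2 px

320 × (1 − 2·12.5%) = 320 × 75% = 240 px for the columns.
5c + 4·36 = 240 → 5c = 96 → c = 19.2 px.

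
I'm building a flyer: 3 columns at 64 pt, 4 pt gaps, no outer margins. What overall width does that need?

200 pt

Container = 3·64 + 2·4 = 192 + 8 = 200 pt.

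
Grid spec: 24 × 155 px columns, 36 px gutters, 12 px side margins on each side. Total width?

4572 px

Total width: 2·12 + 24·155 + 23·36 = 4572 px.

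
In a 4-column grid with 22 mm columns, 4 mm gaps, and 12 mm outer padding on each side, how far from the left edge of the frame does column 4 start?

Each column+gutter stride is 26 mm; 3 of them past the 12 mm margin is 12 + 78 = 90 mm.

90 mm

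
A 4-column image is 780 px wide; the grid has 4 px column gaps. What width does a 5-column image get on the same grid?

976 px

Subtracting 3 column gaps of 4 leaves 768 for 4 columns, so c = 192 px.
5 columns plus 4 column gaps: 960 + 16 = 976 px.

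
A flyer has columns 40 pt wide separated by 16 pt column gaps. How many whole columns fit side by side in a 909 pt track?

k columns need k·40 + (k−1)·16 = k·56 − 16.
k·56 − 16 ≤ 909 → k ≤ 925 / 56 ≈ 16.52, so k = 16.

16 columns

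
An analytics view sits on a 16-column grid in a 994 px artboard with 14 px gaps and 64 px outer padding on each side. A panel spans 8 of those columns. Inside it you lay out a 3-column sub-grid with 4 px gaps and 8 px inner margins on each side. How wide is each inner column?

134 px

Outer content = 994 − 2·64 = 866 px.
866 − 15·14 = 656; ÷16 gives c = 41 px.
8-column span = 8·41 + 7·14 = 426 px.
Inner content = 426 − 2·8 = 410 px.
3 columns + 2 gaps: 3d + 2·4 = 410.
3d = 410 − 8 = 402, so d = 134 px.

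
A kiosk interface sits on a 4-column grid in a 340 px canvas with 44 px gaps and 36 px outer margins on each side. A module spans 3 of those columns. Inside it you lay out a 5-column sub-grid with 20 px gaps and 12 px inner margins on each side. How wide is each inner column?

17.2 px

Inside the margins: 340 − 72 = 268 px.
4 columns + 3 gaps: 4c + 3·44 = 268.
4c = 268 − 132 = 136, so c = 34 px.
Span of 3: 3·34 + 2·44 = 102 + 88 = 190 px.
Inner content = 190 − 2·12 = 166 px.
5 columns + 4 gaps: 5d + 4·20 = 166.
5d = 166 − 80 = 86, so d = 17.2 px.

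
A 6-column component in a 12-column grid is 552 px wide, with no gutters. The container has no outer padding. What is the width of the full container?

6c = 552 → c = 92 px.
Total width: 12·92 = 1104 px.

1104 px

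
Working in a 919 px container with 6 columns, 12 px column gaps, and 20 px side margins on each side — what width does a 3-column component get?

Subtract both margins: 919 − 2·20 = 879 px.
6 columns + 5 column gaps: 6c + 5·12 = 879.
6c = 879 − 60 = 819, so c = 136.5 px.
3-column span = 3·136.5 + 2·12 = 433.5 px.

433.5 px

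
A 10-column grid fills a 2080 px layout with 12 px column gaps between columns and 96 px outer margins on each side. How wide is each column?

178 px

Take off 192 px of margins, leaving 1888 px.
10c + 9·12 = 1888 → 10c = 1780 → c = 178 px.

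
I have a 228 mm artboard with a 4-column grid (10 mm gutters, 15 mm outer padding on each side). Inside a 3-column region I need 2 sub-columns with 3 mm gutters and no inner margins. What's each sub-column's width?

Inside the margins: 228 − 30 = 198 mm.
4c + 3·10 = 198 → 4c = 168 → c = 42 mm.
3 columns plus 2 gutters: 126 + 20 = 146 mm.
2d + 1·3 = 146 → 2d = 143 → d = 71.5 mm.

71.5 mm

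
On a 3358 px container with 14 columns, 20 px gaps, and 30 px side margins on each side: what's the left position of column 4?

Subtract both margins: 3358 − 2·30 = 3298 px.
14c + 13·20 = 3298 → 14c = 3038 → c = 217 px.
Each column+gutter stride is 237 px; 3 of them past the 30 px margin is 30 + 711 = 741 px.

741 px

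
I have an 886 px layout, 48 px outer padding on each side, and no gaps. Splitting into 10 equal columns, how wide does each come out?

Inside the margins: 886 − 96 = 790 px.
10c = 790 → c = 79 px.

79 px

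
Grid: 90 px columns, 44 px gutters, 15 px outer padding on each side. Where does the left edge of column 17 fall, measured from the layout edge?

Each column+gutter stride is 134 px; 16 of them past the 15 px margin is 15 + 2144 = 2159 px.

2159 px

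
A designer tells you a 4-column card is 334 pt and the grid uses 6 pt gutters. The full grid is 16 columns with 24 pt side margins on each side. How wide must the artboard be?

4c + 3·6 = 334 → 4c = 316 → c = 79 pt.
Adding margins, columns and gutters: 48 + 1264 + 90 = 1402 pt.

1402 pt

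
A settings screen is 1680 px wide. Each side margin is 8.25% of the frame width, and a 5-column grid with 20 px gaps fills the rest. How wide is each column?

264.56 px

1680 × (1 − 2·8.25%) = 1680 × 83.5% = 1402.8 px for the columns.
Subtracting 4 gaps of 20 leaves 1322.8 for 5 columns, so c = 264.56 px.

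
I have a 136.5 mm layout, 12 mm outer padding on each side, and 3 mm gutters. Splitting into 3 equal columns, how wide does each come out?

Content width = 136.5 − 2·12 = 112.5 mm.
3 columns + 2 gutters: 3c + 2·3 = 112.5.
3c = 112.5 − 6 = 106.5, so c = 35.5 mm.

35.5 mm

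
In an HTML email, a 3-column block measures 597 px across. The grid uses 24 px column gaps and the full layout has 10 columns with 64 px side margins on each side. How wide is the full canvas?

3c + 2·24 = 597 → 3c = 549 → c = 183 px.
Canvas = 2·64 + 10·183 + 9·24 = 128 + 1830 + 216 = 2174 px.

2174 px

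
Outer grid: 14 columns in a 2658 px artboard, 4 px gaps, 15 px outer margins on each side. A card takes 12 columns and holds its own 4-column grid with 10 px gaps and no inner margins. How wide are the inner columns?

Inside the margins: 2658 − 30 = 2628 px.
14 columns + 13 gaps: 14c + 13·4 = 2628.
14c = 2628 − 52 = 2576, so c = 184 px.
12 columns plus 11 gaps: 2208 + 44 = 2252 px.
4d + 3·10 = 2252 → 4d = 2222 → d = 555.5 px.

555.5 px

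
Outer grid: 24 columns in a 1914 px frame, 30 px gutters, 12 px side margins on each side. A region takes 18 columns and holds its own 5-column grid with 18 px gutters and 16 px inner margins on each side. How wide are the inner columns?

Subtract both margins: 1914 − 2·12 = 1890 px.
24 columns + 23 gutters: 24c + 23·30 = 1890.
24c = 1890 − 690 = 1200, so c = 50 px.
18 columns plus 17 gutters: 900 + 510 = 1410 px.
Inner content = 1410 − 2·16 = 1378 px.
5 columns + 4 gutters: 5d + 4·18 = 1378.
5d = 1378 − 72 = 1306, so d = 261.2 px.

261.2 px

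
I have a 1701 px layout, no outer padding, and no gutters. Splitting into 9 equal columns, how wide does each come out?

189 px

9c = 1701 → c = 189 px.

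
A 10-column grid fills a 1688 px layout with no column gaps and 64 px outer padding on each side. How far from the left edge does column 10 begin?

Inside the margins: 1688 − 128 = 1560 px.
10c = 1560 → c = 156 px.
Column 10 starts at margin + 9·(column + gutter) = 64 + 9·156 = 1468 px.

1468 px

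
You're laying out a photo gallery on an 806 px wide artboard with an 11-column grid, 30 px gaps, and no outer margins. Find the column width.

Subtracting 10 gaps of 30 leaves 506 for 11 columns, so c = 46 px.

46 px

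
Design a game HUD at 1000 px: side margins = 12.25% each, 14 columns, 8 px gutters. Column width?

46.5 px

1000 × (1 − 2·12.25%) = 1000 × 75.5% = 755 px for the columns.
755 − 13·8 = 651; ÷14 gives c = 46.5 px.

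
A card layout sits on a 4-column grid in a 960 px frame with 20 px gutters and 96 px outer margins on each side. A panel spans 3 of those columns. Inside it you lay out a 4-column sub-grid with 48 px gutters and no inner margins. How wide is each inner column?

106.75 px

Outer content = 960 − 2·96 = 768 px.
768 − 3·20 = 708; ÷4 gives c = 177 px.
3-column span = 3·177 + 2·20 = 571 px.
4d + 3·48 = 571 → 4d = 427 → d = 106.75 px.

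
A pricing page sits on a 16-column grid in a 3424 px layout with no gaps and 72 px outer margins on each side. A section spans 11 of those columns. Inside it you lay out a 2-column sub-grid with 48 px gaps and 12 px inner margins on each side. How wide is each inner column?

Outer content = 3424 − 2·72 = 3280 px.
16c = 3280 → c = 205 px.
11-column span = 11·205 = 2255 px.
Inner content = 2255 − 2·12 = 2231 px.
2d + 1·48 = 2231 → 2d = 2183 → d = 1091.5 px.

1091.5 px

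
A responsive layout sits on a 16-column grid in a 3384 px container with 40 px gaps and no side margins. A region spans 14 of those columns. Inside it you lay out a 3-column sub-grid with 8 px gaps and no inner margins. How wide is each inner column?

3384 − 15·40 = 2784; ÷16 gives c = 174 px.
14-column span = 14·174 + 13·40 = 2956 px.
3d + 2·8 = 2956 → 3d = 2940 → d = 980 px.

980 px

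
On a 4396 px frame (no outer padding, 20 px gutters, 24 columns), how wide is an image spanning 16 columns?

4396 − 23·20 = 3936; ÷24 gives c = 164 px.
16-column span = 16·164 + 15·20 = 2924 px.

2924 px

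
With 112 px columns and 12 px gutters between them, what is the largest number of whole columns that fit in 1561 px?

k columns need k·112 + (k−1)·12 = k·124 − 12.
k·124 − 12 ≤ 1561 → k ≤ 1573 / 124 ≈ 12.69, so k = 12.

12 columns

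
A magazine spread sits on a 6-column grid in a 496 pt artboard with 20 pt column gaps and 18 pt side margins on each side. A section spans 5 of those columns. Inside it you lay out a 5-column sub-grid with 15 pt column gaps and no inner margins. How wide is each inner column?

Outer content = 496 − 2·18 = 460 pt.
Subtracting 5 column gaps of 20 leaves 360 for 6 columns, so c = 60 pt.
5 columns plus 4 column gaps: 300 + 80 = 380 pt.
5 columns + 4 column gaps: 5d + 4·15 = 380.
5d = 380 − 60 = 320, so d = 64 pt.

64 pt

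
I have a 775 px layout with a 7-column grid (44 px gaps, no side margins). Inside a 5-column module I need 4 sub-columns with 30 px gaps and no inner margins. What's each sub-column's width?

775 − 6·44 = 511; ÷7 gives c = 73 px.
5 columns plus 4 gaps: 365 + 176 = 541 px.
541 − 3·30 = 451; ÷4 gives d = 112.75 px.

112.75 px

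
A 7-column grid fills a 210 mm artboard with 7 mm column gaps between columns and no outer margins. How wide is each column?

210 − 6·7 = 168; ÷7 gives c = 24 mm.

24 mm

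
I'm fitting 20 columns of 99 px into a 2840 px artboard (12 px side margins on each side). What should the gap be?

Subtract both margins: 2840 − 2·12 = 2816 px.
20 columns take 20·99 = 1980 px; remaining 836 splits into 19 gaps.
g = 836 / 19 = 44 px.

44 px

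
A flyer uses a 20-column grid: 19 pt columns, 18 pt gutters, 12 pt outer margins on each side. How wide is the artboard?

746 pt

Adding margins, columns and gutters: 24 + 380 + 342 = 746 pt.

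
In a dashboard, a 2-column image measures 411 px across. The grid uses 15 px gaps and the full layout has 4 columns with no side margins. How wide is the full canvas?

837 px

2 columns + 1 gap: 2c + 1·15 = 411.
2c = 411 − 15 = 396, so c = 198 px.
Total width: 4·198 + 3·15 = 837 px.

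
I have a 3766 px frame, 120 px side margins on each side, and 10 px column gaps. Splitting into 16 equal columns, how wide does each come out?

211 px

Content width = 3766 − 2·120 = 3526 px.
16 columns + 15 column gaps: 16c + 15·10 = 3526.
16c = 3526 − 150 = 3376, so c = 211 px.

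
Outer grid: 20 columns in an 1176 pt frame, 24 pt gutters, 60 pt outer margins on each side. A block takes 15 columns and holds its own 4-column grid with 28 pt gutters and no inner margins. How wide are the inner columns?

175.5 pt

Outer content = 1176 − 2·60 = 1056 pt.
1056 − 19·24 = 600; ÷20 gives c = 30 pt.
15-column span = 15·30 + 14·24 = 786 pt.
Subtracting 3 gutters of 28 leaves 702 for 4 columns, so d = 175.5 pt.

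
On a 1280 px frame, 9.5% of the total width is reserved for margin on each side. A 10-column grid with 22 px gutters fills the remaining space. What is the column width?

Margins: 9.5% × 1280 = 121.6 px each, so content = 1280 − 243.2 = 1036.8 px.
10 columns + 9 gutters: 10c + 9·22 = 1036.8.
10c = 1036.8 − 198 = 838.8, so c = 83.88 px.

83.88 px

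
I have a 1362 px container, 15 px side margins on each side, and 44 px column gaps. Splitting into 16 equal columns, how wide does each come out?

42 px

Content width = 1362 − 2·15 = 1332 px.
1332 − 15·44 = 672; ÷16 gives c = 42 px.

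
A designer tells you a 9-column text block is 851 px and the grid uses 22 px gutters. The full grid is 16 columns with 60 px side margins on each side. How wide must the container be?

Subtracting 8 gutters of 22 leaves 675 for 9 columns, so c = 75 px.
Total width: 2·60 + 16·75 + 15·22 = 1650 px.

1650 px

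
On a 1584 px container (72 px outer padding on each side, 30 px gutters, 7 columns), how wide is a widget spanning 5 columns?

Content width = 1584 − 2·72 = 1440 px.
1440 − 6·30 = 1260; ÷7 gives c = 180 px.
5-column span = 5·180 + 4·30 = 1020 px.

1020 px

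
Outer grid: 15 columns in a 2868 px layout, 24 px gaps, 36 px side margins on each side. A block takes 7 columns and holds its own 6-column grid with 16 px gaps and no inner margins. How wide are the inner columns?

Take off 72 px of margins, leaving 2796 px.
2796 − 14·24 = 2460; ÷15 gives c = 164 px.
7-column span = 7·164 + 6·24 = 1292 px.
6 columns + 5 gaps: 6d + 5·16 = 1292.
6d = 1292 − 80 = 1212, so d = 202 px.

202 px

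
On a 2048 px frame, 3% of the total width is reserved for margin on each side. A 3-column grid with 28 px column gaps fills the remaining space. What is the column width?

Margins: 3% × 2048 = 61.44 px each, so content = 2048 − 122.88 = 1925.12 px.
Subtracting 2 column gaps of 28 leaves 1869.12 for 3 columns, so c = 623.04 px.

623.04 px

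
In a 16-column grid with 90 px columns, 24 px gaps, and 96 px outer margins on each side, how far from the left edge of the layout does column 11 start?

Before column 11: the margin + 10 columns + 10 gaps.
Offset = 96 + 10·(90 + 24) = 96 + 1140 = 1236 px.

1236 px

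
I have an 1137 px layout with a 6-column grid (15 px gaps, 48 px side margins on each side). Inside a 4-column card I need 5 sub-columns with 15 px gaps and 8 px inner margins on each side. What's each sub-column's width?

122.6 px

Subtract both margins: 1137 − 2·48 = 1041 px.
6c + 5·15 = 1041 → 6c = 966 → c = 161 px.
Span of 4: 4·161 + 3·15 = 644 + 45 = 689 px.
Inner content = 689 − 2·8 = 673 px.
5 columns + 4 gaps: 5d + 4·15 = 673.
5d = 673 − 60 = 613, so d = 122.6 px.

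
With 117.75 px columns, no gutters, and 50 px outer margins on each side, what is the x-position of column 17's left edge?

Before column 17: the margin + 16 columns + 16 gutters.
Offset = 50 + 16·(117.75 + 0) = 50 + 1884 = 1934 px.

1934 px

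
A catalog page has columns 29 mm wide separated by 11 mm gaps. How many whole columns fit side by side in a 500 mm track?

12 columns

Each extra column adds 29 + 11 = 40 mm.
(500 + 11) / 40 = 12.78, so 12 columns fit.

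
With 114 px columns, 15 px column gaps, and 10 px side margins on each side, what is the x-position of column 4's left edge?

397 px

Each column+gutter stride is 129 px; 3 of them past the 10 px margin is 10 + 387 = 397 px.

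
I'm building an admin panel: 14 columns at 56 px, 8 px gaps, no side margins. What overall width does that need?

Total width: 14·56 + 13·8 = 888 px.

888 px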